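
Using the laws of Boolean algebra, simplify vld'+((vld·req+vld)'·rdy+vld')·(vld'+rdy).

vld'+((vld·req+vld)'·rdy+vld')·(vld'+rdy)
= vld'+(vld'·rdy+vld')·(vld'+rdy)
= vld'+vld'·(vld'+rdy)
= vld'+vld'
= vld'

vld'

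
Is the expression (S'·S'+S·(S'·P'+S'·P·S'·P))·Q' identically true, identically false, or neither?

neither

(S'·S'+S·(S'·P'+S'·P·S'·P))·Q'
= (S'·S'+S·(S'·P'+S'·P))·Q'
= (S'·S'+S·S')·Q'
= S'·Q'
This depends on Q, S, so it is not a constant.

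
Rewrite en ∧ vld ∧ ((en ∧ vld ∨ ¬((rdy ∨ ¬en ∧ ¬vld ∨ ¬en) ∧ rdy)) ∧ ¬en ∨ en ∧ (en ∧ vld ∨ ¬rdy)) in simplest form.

en ∧ vld ∧ ((en ∧ vld ∨ ¬((rdy ∨ ¬en ∧ ¬vld ∨ ¬en) ∧ rdy)) ∧ ¬en ∨ en ∧ (en ∧ vld ∨ ¬rdy))
= en ∧ vld ∧ ((en ∧ vld ∨ ¬((rdy ∨ ¬en) ∧ rdy)) ∧ ¬en ∨ en ∧ (en ∧ vld ∨ ¬rdy))   — absorption
= en ∧ vld ∧ ((en ∧ vld ∨ ¬rdy) ∧ ¬en ∨ en ∧ (en ∧ vld ∨ ¬rdy))   — absorption
= en ∧ vld ∧ (en ∧ vld ∨ ¬rdy)   — distribution
= en ∧ vld   — absorption

en ∧ vld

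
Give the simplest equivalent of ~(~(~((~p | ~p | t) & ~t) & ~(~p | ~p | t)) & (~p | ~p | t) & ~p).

~(~(~((~p | ~p | t) & ~t) & ~(~p | ~p | t)) & (~p | ~p | t) & ~p)
= ~(((~p | ~p | t) & ~t | ~p | ~p | t) & (~p | ~p | t) & ~p)
= ~((~p | ~p | t) & (~p | ~p | t) & ~p)
= ~((~p | ~p | t) & ~p)
= ~((~p | t) & ~p)
= ~~p
= p

p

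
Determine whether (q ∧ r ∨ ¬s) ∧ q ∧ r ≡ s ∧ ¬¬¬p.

No

E1: (q ∧ r ∨ ¬s) ∧ q ∧ r
    = q ∧ r   — absorption
E2: s ∧ ¬¬¬p
    = s ∧ ¬p   — double negation
These differ: at p=0, q=1, r=1, s=0, E1 = 1 but E2 = 0.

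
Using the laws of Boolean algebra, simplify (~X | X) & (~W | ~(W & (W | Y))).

(~X | X) & (~W | ~(W & (W | Y)))
= ~W | ~(W & (W | Y))   [complement / identity]
= ~W | ~W   [absorption]
= ~W   [idempotence]

~W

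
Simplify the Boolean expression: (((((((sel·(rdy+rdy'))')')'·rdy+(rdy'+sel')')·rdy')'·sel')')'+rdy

(((((((sel·(rdy+rdy'))')')'·rdy+(rdy'+sel')')·rdy')'·sel')')'+rdy
= (((((((sel·(rdy+rdy'))')')'·rdy+rdy·sel)·rdy')'·sel')')'+rdy   [De Morgan]
= ((((((sel')')'·rdy+rdy·sel)·rdy')'·sel')')'+rdy   [complement / identity]
= ((((sel')')'·rdy+rdy·sel)·rdy'+sel)'+rdy   [De Morgan]
= ((sel'·rdy+rdy·sel)·rdy'+sel)'+rdy   [double negation]
= (rdy·rdy'+sel)'+rdy   [distribution]
= sel'+rdy   [complement / identity]

sel'+rdy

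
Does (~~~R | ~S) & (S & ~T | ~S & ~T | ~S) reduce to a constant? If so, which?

(~~~R | ~S) & (S & ~T | ~S & ~T | ~S)
= (~R | ~S) & (S & ~T | ~S & ~T | ~S)   — double negation
= ~R & (S & ~T | ~S & ~T) | ~S   — distribution
= ~R & ~T | ~S   — distribution
This depends on R, S, T, so it is not a constant.

no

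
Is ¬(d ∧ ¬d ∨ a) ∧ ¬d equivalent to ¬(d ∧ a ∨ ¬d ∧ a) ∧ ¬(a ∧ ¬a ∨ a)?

E1: ¬(d ∧ ¬d ∨ a) ∧ ¬d
    = ¬a ∧ ¬d   [complement / identity]
E2: ¬(d ∧ a ∨ ¬d ∧ a) ∧ ¬(a ∧ ¬a ∨ a)
    = ¬a ∧ ¬(a ∧ ¬a ∨ a)   [distribution]
    = ¬a ∧ ¬a   [complement / identity]
    = ¬a   [idempotence]
These differ: at a=0, d=1, E1 = 0 but E2 = 1.

No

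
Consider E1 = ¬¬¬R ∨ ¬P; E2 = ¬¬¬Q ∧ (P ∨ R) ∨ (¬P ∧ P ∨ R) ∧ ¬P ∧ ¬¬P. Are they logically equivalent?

E1: ¬¬¬R ∨ ¬P
    = ¬R ∨ ¬P   [double negation]
E2: ¬¬¬Q ∧ (P ∨ R) ∨ (¬P ∧ P ∨ R) ∧ ¬P ∧ ¬¬P
    = ¬Q ∧ (P ∨ R) ∨ (¬P ∧ P ∨ R) ∧ ¬P ∧ ¬¬P   [double negation]
    = ¬Q ∧ (P ∨ R) ∨ (¬P ∧ P ∨ R) ∧ ¬P ∧ P   [double negation]
    = ¬Q ∧ (P ∨ R) ∨ ¬P ∧ P   [absorption]
    = ¬Q ∧ (P ∨ R)   [complement / identity]
These differ: at P=0, Q=0, R=0, E1 = 1 but E2 = 0.

No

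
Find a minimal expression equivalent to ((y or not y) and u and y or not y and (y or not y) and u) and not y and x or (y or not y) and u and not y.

((y or not y) and u and y or not y and (y or not y) and u) and not y and x or (y or not y) and u and not y
= (y or not y) and u and not y and x or (y or not y) and u and not y   — distribution
= (y or not y) and u and not y   — absorption
= u and not y   — complement / identity

u and not y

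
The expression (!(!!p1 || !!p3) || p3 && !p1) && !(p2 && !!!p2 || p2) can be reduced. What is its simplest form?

!p1 && !p2

(!(!!p1 || !!p3) || p3 && !p1) && !(p2 && !!!p2 || p2)
= (!(!!p1 || !!p3) || p3 && !p1) && !(p2 && !p2 || p2)   — double negation
= (!p1 && !p3 || p3 && !p1) && !(p2 && !p2 || p2)   — De Morgan
= !p1 && !(p2 && !p2 || p2)   — distribution
= !p1 && !p2   — complement / identity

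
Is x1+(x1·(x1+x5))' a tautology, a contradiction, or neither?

x1+(x1·(x1+x5))'
= x1+x1'   (absorption)
= 1   (complement)

tautology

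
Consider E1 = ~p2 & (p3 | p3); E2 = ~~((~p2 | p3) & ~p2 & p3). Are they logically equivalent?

Yes

E1: ~p2 & (p3 | p3)
    = ~p2 & p3   (idempotence)
E2: ~~((~p2 | p3) & ~p2 & p3)
    = ~~(~p2 & p3)   (absorption)
    = ~p2 & p3   (double negation)
Both reduce to ~p2 & p3, so they are equivalent.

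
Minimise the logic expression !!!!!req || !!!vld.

!req || !vld

!!!!!req || !!!vld
= !!!req || !!!vld   — double negation
= !req || !!!vld   — double negation
= !req || !vld   — double negation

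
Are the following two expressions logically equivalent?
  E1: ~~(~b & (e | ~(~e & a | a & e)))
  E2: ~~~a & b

No

E1: ~~(~b & (e | ~(~e & a | a & e)))
    = ~~(~b & (e | ~a))   [distribution]
    = ~b & (e | ~a)   [double negation]
E2: ~~~a & b
    = ~a & b   [double negation]
These differ: at a=0, b=1, e=1, E1 = 0 but E2 = 1.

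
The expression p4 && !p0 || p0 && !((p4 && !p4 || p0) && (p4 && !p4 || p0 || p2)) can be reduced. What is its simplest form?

p4 && !p0

p4 && !p0 || p0 && !((p4 && !p4 || p0) && (p4 && !p4 || p0 || p2))
= p4 && !p0 || p0 && !(p4 && !p4 || p0)
= p4 && !p0 || p0 && !p0
= p4 && !p0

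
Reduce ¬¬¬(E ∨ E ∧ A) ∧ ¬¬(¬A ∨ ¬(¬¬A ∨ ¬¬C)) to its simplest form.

¬¬¬(E ∨ E ∧ A) ∧ ¬¬(¬A ∨ ¬(¬¬A ∨ ¬¬C))
= ¬¬¬(E ∨ E ∧ A) ∧ ¬¬(¬A ∨ ¬A ∧ ¬C)   — De Morgan
= ¬(E ∨ E ∧ A) ∧ ¬¬(¬A ∨ ¬A ∧ ¬C)   — double negation
= ¬(E ∨ E ∧ A) ∧ ¬¬¬A   — absorption
= ¬(E ∨ E ∧ A) ∧ ¬A   — double negation
= ¬E ∧ ¬A   — absorption

¬E ∧ ¬A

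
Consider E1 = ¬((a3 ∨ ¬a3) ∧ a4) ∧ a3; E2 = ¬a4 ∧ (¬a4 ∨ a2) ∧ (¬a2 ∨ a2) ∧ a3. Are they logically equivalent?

E1: ¬((a3 ∨ ¬a3) ∧ a4) ∧ a3
    = ¬a4 ∧ a3   [complement / identity]
E2: ¬a4 ∧ (¬a4 ∨ a2) ∧ (¬a2 ∨ a2) ∧ a3
    = ¬a4 ∧ (¬a4 ∨ a2) ∧ a3   [complement / identity]
    = ¬a4 ∧ a3   [absorption]
Both reduce to ¬a4 ∧ a3, so they are equivalent.

Yes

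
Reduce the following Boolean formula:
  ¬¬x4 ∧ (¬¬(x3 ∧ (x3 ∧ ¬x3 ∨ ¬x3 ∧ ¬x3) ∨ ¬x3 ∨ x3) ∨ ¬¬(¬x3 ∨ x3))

x4

¬¬x4 ∧ (¬¬(x3 ∧ (x3 ∧ ¬x3 ∨ ¬x3 ∧ ¬x3) ∨ ¬x3 ∨ x3) ∨ ¬¬(¬x3 ∨ x3))
= ¬¬x4 ∧ (¬¬(x3 ∧ ¬x3 ∨ ¬x3 ∨ x3) ∨ ¬¬(¬x3 ∨ x3))   — distribution
= ¬¬x4 ∧ (¬¬(¬x3 ∨ x3) ∨ ¬¬(¬x3 ∨ x3))   — complement / identity
= ¬¬x4 ∧ ¬¬(¬x3 ∨ x3)   — idempotence
= ¬¬x4 ∧ (¬x3 ∨ x3)   — double negation
= ¬¬x4   — complement / identity
= x4   — double negation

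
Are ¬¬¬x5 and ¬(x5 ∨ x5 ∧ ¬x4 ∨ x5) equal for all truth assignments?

Yes

E1: ¬¬¬x5
    = ¬x5
E2: ¬(x5 ∨ x5 ∧ ¬x4 ∨ x5)
    = ¬(x5 ∨ x5)
    = ¬x5
Both reduce to ¬x5, so they are equivalent.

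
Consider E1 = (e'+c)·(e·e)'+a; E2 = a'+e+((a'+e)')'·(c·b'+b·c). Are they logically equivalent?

E1: (e'+c)·(e·e)'+a
    = (e'+c)·e'+a   — idempotence
    = e'+a   — absorption
E2: a'+e+((a'+e)')'·(c·b'+b·c)
    = a'+e+((a'+e)')'·c   — distribution
    = a'+e+(a'+e)·c   — double negation
    = a'+e   — absorption
These differ: at a=0, b=0, c=0, e=1, E1 = 0 but E2 = 1.

No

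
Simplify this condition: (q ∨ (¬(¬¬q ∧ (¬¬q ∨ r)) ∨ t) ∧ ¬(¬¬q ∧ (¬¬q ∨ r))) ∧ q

q

(q ∨ (¬(¬¬q ∧ (¬¬q ∨ r)) ∨ t) ∧ ¬(¬¬q ∧ (¬¬q ∨ r))) ∧ q
= (q ∨ ¬(¬¬q ∧ (¬¬q ∨ r))) ∧ q   (absorption)
= (q ∨ ¬¬¬q) ∧ q   (absorption)
= (q ∨ ¬q) ∧ q   (double negation)
= q   (complement / identity)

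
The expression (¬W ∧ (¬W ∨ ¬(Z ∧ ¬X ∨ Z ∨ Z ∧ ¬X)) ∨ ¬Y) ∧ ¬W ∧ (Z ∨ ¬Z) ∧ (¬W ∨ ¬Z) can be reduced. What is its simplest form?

¬W

(¬W ∧ (¬W ∨ ¬(Z ∧ ¬X ∨ Z ∨ Z ∧ ¬X)) ∨ ¬Y) ∧ ¬W ∧ (Z ∨ ¬Z) ∧ (¬W ∨ ¬Z)
= (¬W ∧ (¬W ∨ ¬(Z ∧ ¬X ∨ Z)) ∨ ¬Y) ∧ ¬W ∧ (Z ∨ ¬Z) ∧ (¬W ∨ ¬Z)   — absorption
= (¬W ∧ (¬W ∨ ¬(Z ∧ ¬X ∨ Z)) ∨ ¬Y) ∧ ¬W ∧ (¬W ∨ ¬Z)   — complement / identity
= (¬W ∧ (¬W ∨ ¬Z) ∨ ¬Y) ∧ ¬W ∧ (¬W ∨ ¬Z)   — absorption
= ¬W ∧ (¬W ∨ ¬Z)   — absorption
= ¬W   — absorption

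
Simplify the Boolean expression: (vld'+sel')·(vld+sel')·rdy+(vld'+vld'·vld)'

(vld'+sel')·(vld+sel')·rdy+(vld'+vld'·vld)'
= (sel'+vld'·vld)·rdy+(vld'+vld'·vld)'
= sel'·rdy+(vld'+vld'·vld)'
= sel'·rdy+(vld')'
= sel'·rdy+vld

sel'·rdy+vld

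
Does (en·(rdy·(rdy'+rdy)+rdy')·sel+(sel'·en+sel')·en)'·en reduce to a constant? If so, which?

(en·(rdy·(rdy'+rdy)+rdy')·sel+(sel'·en+sel')·en)'·en
= (en·(rdy+rdy')·sel+(sel'·en+sel')·en)'·en   [complement / identity]
= (en·sel+(sel'·en+sel')·en)'·en   [complement / identity]
= (en·sel+sel'·en)'·en   [absorption]
= en'·en   [distribution]
= 0   [complement]

yes, False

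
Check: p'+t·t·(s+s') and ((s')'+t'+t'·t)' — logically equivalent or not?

E1: p'+t·t·(s+s')
    = p'+t·t   — complement / identity
    = p'+t   — idempotence
E2: ((s')'+t'+t'·t)'
    = ((s')'+t')'   — complement / identity
    = s'·t   — De Morgan
These differ: at p=0, s=1, t=0, E1 = 1 but E2 = 0.

No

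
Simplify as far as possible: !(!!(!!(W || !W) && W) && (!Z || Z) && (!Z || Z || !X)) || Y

!(!!(!!(W || !W) && W) && (!Z || Z) && (!Z || Z || !X)) || Y
= !(!!((W || !W) && W) && (!Z || Z) && (!Z || Z || !X)) || Y   — double negation
= !(!!W && (!Z || Z) && (!Z || Z || !X)) || Y   — complement / identity
= !(!!W && (!Z || Z)) || Y   — absorption
= !!!W || Y   — complement / identity
= !W || Y   — double negation

!W || Y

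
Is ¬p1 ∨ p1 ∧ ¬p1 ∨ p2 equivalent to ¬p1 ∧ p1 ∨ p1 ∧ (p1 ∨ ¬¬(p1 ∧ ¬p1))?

No

E1: ¬p1 ∨ p1 ∧ ¬p1 ∨ p2
    = ¬p1 ∨ p2   (complement / identity)
E2: ¬p1 ∧ p1 ∨ p1 ∧ (p1 ∨ ¬¬(p1 ∧ ¬p1))
    = ¬p1 ∧ p1 ∨ p1 ∧ (p1 ∨ p1 ∧ ¬p1)   (double negation)
    = ¬p1 ∧ p1 ∨ p1 ∧ p1   (complement / identity)
    = p1   (distribution)
These differ: at p1=0, p2=0, E1 = 1 but E2 = 0.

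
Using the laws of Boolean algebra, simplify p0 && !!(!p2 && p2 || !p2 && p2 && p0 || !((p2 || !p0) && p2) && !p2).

p0 && !p2

p0 && !!(!p2 && p2 || !p2 && p2 && p0 || !((p2 || !p0) && p2) && !p2)
= p0 && !!(!p2 && p2 || !p2 && p2 && p0 || !p2 && !p2)
= p0 && !!(!p2 && p2 || !p2 && !p2)
= p0 && (!p2 && p2 || !p2 && !p2)
= p0 && !p2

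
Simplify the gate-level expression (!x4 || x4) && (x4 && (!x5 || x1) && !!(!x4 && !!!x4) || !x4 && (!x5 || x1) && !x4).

(!x4 || x4) && (x4 && (!x5 || x1) && !!(!x4 && !!!x4) || !x4 && (!x5 || x1) && !x4)
= x4 && (!x5 || x1) && !!(!x4 && !!!x4) || !x4 && (!x5 || x1) && !x4   — complement / identity
= x4 && (!x5 || x1) && !!(!x4 && !x4) || !x4 && (!x5 || x1) && !x4   — double negation
= x4 && (!x5 || x1) && !x4 && !x4 || !x4 && (!x5 || x1) && !x4   — double negation
= x4 && (!x5 || x1) && !x4 || !x4 && (!x5 || x1) && !x4   — idempotence
= (!x5 || x1) && !x4   — distribution

(!x5 || x1) && !x4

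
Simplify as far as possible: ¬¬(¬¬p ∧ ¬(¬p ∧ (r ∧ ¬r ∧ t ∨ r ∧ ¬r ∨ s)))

¬¬(¬¬p ∧ ¬(¬p ∧ (r ∧ ¬r ∧ t ∨ r ∧ ¬r ∨ s)))
= ¬¬(¬¬p ∧ ¬(¬p ∧ (r ∧ ¬r ∨ s)))   — absorption
= ¬(¬p ∨ ¬p ∧ (r ∧ ¬r ∨ s))   — De Morgan
= ¬(¬p ∨ ¬p ∧ s)   — complement / identity
= ¬¬p   — absorption
= p   — double negation

p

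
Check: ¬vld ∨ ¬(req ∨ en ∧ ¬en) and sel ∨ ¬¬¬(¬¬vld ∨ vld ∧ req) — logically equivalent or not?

E1: ¬vld ∨ ¬(req ∨ en ∧ ¬en)
    = ¬vld ∨ ¬req
E2: sel ∨ ¬¬¬(¬¬vld ∨ vld ∧ req)
    = sel ∨ ¬¬¬(vld ∨ vld ∧ req)
    = sel ∨ ¬¬¬vld
    = sel ∨ ¬vld
These differ: at en=0, req=1, sel=1, vld=1, E1 = 0 but E2 = 1.

No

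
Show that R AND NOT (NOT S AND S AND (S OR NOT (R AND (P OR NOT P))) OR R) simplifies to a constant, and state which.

R AND NOT (NOT S AND S AND (S OR NOT (R AND (P OR NOT P))) OR R)
= R AND NOT (NOT S AND S AND (S OR NOT R) OR R)   (complement / identity)
= R AND NOT (NOT S AND S OR R)   (absorption)
= R AND NOT R   (complement / identity)
= FALSE   (complement)

FALSE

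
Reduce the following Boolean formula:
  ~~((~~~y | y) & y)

y

~~((~~~y | y) & y)
= ~~((~y | y) & y)
= (~y | y) & y
= y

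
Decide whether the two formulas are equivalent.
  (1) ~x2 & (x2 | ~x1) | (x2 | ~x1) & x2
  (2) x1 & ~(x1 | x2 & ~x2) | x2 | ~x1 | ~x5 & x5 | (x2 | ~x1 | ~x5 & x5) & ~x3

Yes

E1: ~x2 & (x2 | ~x1) | (x2 | ~x1) & x2
    = x2 | ~x1   — distribution
E2: x1 & ~(x1 | x2 & ~x2) | x2 | ~x1 | ~x5 & x5 | (x2 | ~x1 | ~x5 & x5) & ~x3
    = x1 & ~x1 | x2 | ~x1 | ~x5 & x5 | (x2 | ~x1 | ~x5 & x5) & ~x3   — complement / identity
    = x2 | ~x1 | ~x5 & x5 | (x2 | ~x1 | ~x5 & x5) & ~x3   — complement / identity
    = x2 | ~x1 | ~x5 & x5   — absorption
    = x2 | ~x1   — complement / identity
Both reduce to x2 | ~x1, so they are equivalent.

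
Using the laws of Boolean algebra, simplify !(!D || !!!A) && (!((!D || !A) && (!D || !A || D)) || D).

!(!D || !!!A) && (!((!D || !A) && (!D || !A || D)) || D)
= !(!D || !!!A) && (!(!D || !A) || D)   [absorption]
= !(!D || !A) && (!(!D || !A) || D)   [double negation]
= !(!D || !A)   [absorption]
= D && A   [De Morgan]

D && A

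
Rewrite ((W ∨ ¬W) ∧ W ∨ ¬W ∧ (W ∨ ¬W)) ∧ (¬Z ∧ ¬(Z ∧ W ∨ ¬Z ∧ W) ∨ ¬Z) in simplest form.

¬Z

((W ∨ ¬W) ∧ W ∨ ¬W ∧ (W ∨ ¬W)) ∧ (¬Z ∧ ¬(Z ∧ W ∨ ¬Z ∧ W) ∨ ¬Z)
= (W ∨ ¬W) ∧ (¬Z ∧ ¬(Z ∧ W ∨ ¬Z ∧ W) ∨ ¬Z)   (distribution)
= (W ∨ ¬W) ∧ (¬Z ∧ ¬W ∨ ¬Z)   (distribution)
= ¬Z ∧ ¬W ∨ ¬Z   (complement / identity)
= ¬Z   (absorption)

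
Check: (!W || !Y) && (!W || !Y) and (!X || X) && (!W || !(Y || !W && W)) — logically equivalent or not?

Yes

E1: (!W || !Y) && (!W || !Y)
    = !W || !Y   [idempotence]
E2: (!X || X) && (!W || !(Y || !W && W))
    = !W || !(Y || !W && W)   [complement / identity]
    = !W || !Y   [complement / identity]
Both reduce to !W || !Y, so they are equivalent.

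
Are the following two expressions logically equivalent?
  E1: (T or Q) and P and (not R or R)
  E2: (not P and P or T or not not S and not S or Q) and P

Yes

E1: (T or Q) and P and (not R or R)
    = (T or Q) and P
E2: (not P and P or T or not not S and not S or Q) and P
    = (not P and P or T or S and not S or Q) and P
    = (not P and P or T or Q) and P
    = (T or Q) and P
Both reduce to (T or Q) and P, so they are equivalent.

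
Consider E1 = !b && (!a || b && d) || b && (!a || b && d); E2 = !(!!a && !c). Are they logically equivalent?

No

E1: !b && (!a || b && d) || b && (!a || b && d)
    = !a || b && d   — distribution
E2: !(!!a && !c)
    = !a || c   — De Morgan
These differ: at a=1, b=0, c=1, d=0, E1 = 0 but E2 = 1.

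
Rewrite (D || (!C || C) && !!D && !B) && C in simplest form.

D && C

(D || (!C || C) && !!D && !B) && C
= (D || (!C || C) && D && !B) && C   — double negation
= (D || D && !B) && C   — complement / identity
= D && C   — absorption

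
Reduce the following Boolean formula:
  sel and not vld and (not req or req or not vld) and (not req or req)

sel and not vld

sel and not vld and (not req or req or not vld) and (not req or req)
= sel and not vld and (not req or req)   [absorption]
= sel and not vld   [complement / identity]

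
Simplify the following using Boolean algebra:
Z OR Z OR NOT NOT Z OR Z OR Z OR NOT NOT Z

Z OR Z OR NOT NOT Z OR Z OR Z OR NOT NOT Z
= Z OR Z OR NOT NOT Z   [idempotence]
= Z OR NOT NOT Z   [idempotence]
= Z OR Z   [double negation]
= Z   [idempotence]

Z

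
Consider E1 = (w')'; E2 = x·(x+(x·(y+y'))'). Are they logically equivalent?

No

E1: (w')'
    = w
E2: x·(x+(x·(y+y'))')
    = x·(x+x')
    = x
These differ: at w=1, x=0, y=0, E1 = 1 but E2 = 0.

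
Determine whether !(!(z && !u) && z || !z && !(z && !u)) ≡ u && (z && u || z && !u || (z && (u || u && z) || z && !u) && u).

No

E1: !(!(z && !u) && z || !z && !(z && !u))
    = !!(z && !u)   — distribution
    = z && !u   — double negation
E2: u && (z && u || z && !u || (z && (u || u && z) || z && !u) && u)
    = u && (z && u || z && !u || (z && u || z && !u) && u)   — absorption
    = u && (z && u || z && !u)   — absorption
    = u && z   — distribution
These differ: at u=0, z=1, E1 = 1 but E2 = 0.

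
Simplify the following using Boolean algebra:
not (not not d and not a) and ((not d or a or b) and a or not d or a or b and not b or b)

not d or a

not (not not d and not a) and ((not d or a or b) and a or not d or a or b and not b or b)
= not (not not d and not a) and ((not d or a or b) and a or not d or a or b)   — complement / identity
= not (not not d and not a) and (not d or a or b)   — absorption
= (not d or a) and (not d or a or b)   — De Morgan
= not d or a   — absorption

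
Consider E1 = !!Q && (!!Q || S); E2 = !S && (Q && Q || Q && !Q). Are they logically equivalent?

No

E1: !!Q && (!!Q || S)
    = !!Q   — absorption
    = Q   — double negation
E2: !S && (Q && Q || Q && !Q)
    = !S && Q   — distribution
These differ: at Q=1, S=1, E1 = 1 but E2 = 0.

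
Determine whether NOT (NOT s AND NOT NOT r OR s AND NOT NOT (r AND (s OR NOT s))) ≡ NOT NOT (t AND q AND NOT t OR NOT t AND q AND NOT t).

No

E1: NOT (NOT s AND NOT NOT r OR s AND NOT NOT (r AND (s OR NOT s)))
    = NOT (NOT s AND NOT NOT r OR s AND NOT NOT r)
    = NOT NOT NOT r
    = NOT r
E2: NOT NOT (t AND q AND NOT t OR NOT t AND q AND NOT t)
    = NOT NOT (q AND NOT t)
    = q AND NOT t
These differ: at q=0, r=0, s=0, t=1, E1 = 1 but E2 = 0.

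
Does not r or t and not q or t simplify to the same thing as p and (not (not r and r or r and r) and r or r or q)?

E1: not r or t and not q or t
    = not r or t   — absorption
E2: p and (not (not r and r or r and r) and r or r or q)
    = p and (not r and r or r or q)   — distribution
    = p and (r or q)   — complement / identity
These differ: at p=0, q=0, r=0, t=0, E1 = 1 but E2 = 0.

No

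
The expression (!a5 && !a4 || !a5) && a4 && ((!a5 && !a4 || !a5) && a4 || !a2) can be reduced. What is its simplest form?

!a5 && a4

(!a5 && !a4 || !a5) && a4 && ((!a5 && !a4 || !a5) && a4 || !a2)
= (!a5 && !a4 || !a5) && a4   (absorption)
= !a5 && a4   (absorption)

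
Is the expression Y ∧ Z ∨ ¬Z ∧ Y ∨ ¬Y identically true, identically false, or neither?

identically true

Y ∧ Z ∨ ¬Z ∧ Y ∨ ¬Y
= Y ∨ ¬Y   (distribution)
= True   (complement)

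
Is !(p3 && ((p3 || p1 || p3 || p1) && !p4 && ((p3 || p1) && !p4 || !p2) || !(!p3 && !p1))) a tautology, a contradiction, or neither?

neither

!(p3 && ((p3 || p1 || p3 || p1) && !p4 && ((p3 || p1) && !p4 || !p2) || !(!p3 && !p1)))
= !(p3 && ((p3 || p1 || p3 || p1) && !p4 && ((p3 || p1) && !p4 || !p2) || p3 || p1))
= !(p3 && ((p3 || p1) && !p4 && ((p3 || p1) && !p4 || !p2) || p3 || p1))
= !(p3 && ((p3 || p1) && !p4 || p3 || p1))
= !(p3 && (p3 || p1))
= !p3
This depends on p3, so it is not a constant.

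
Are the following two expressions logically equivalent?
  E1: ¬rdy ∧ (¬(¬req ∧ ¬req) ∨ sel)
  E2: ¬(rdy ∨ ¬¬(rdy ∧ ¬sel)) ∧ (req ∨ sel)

Yes

E1: ¬rdy ∧ (¬(¬req ∧ ¬req) ∨ sel)
    = ¬rdy ∧ (¬¬req ∨ sel)
    = ¬rdy ∧ (req ∨ sel)
E2: ¬(rdy ∨ ¬¬(rdy ∧ ¬sel)) ∧ (req ∨ sel)
    = ¬(rdy ∨ rdy ∧ ¬sel) ∧ (req ∨ sel)
    = ¬rdy ∧ (req ∨ sel)
Both reduce to ¬rdy ∧ (req ∨ sel), so they are equivalent.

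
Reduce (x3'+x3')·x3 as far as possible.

0

(x3'+x3')·x3
= x3'·x3   — idempotence
= 0   — complement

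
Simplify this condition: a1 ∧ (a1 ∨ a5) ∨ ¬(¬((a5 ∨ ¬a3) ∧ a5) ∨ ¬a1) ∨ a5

a1 ∧ (a1 ∨ a5) ∨ ¬(¬((a5 ∨ ¬a3) ∧ a5) ∨ ¬a1) ∨ a5
= a1 ∧ (a1 ∨ a5) ∨ ¬(¬a5 ∨ ¬a1) ∨ a5   [absorption]
= a1 ∧ (a1 ∨ a5) ∨ a5 ∧ a1 ∨ a5   [De Morgan]
= a1 ∧ (a1 ∨ a5) ∨ a5   [absorption]
= a1 ∨ a5   [absorption]

a1 ∨ a5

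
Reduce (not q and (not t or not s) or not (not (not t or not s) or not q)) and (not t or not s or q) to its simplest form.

not t or not s

(not q and (not t or not s) or not (not (not t or not s) or not q)) and (not t or not s or q)
= (not q and (not t or not s) or (not t or not s) and q) and (not t or not s or q)   [De Morgan]
= (not t or not s) and (not t or not s or q)   [distribution]
= not t or not s   [absorption]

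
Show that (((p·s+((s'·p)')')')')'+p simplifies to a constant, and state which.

1

(((p·s+((s'·p)')')')')'+p
= (p·s+((s'·p)')')'+p   [double negation]
= (p·s+s'·p)'+p   [double negation]
= p'+p   [distribution]
= 1   [complement]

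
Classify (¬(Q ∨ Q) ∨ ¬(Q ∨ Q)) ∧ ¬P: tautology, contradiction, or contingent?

contingent

(¬(Q ∨ Q) ∨ ¬(Q ∨ Q)) ∧ ¬P
= ¬(Q ∨ Q) ∧ ¬P   (idempotence)
= ¬Q ∧ ¬P   (idempotence)
This depends on P, Q, so it is not a constant.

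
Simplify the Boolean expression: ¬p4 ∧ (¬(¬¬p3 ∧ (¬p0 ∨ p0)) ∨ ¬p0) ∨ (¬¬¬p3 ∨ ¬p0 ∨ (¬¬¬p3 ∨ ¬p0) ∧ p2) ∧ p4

¬p3 ∨ ¬p0

¬p4 ∧ (¬(¬¬p3 ∧ (¬p0 ∨ p0)) ∨ ¬p0) ∨ (¬¬¬p3 ∨ ¬p0 ∨ (¬¬¬p3 ∨ ¬p0) ∧ p2) ∧ p4
= ¬p4 ∧ (¬¬¬p3 ∨ ¬p0) ∨ (¬¬¬p3 ∨ ¬p0 ∨ (¬¬¬p3 ∨ ¬p0) ∧ p2) ∧ p4   (complement / identity)
= ¬p4 ∧ (¬¬¬p3 ∨ ¬p0) ∨ (¬¬¬p3 ∨ ¬p0) ∧ p4   (absorption)
= ¬¬¬p3 ∨ ¬p0   (distribution)
= ¬p3 ∨ ¬p0   (double negation)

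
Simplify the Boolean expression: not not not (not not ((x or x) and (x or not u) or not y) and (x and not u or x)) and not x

not not not (not not ((x or x) and (x or not u) or not y) and (x and not u or x)) and not x
= not not not (not not (x and not u or x or not y) and (x and not u or x)) and not x   — distribution
= not not not ((x and not u or x or not y) and (x and not u or x)) and not x   — double negation
= not not not (x and not u or x) and not x   — absorption
= not (x and not u or x) and not x   — double negation
= not x and not x   — absorption
= not x   — idempotence

not x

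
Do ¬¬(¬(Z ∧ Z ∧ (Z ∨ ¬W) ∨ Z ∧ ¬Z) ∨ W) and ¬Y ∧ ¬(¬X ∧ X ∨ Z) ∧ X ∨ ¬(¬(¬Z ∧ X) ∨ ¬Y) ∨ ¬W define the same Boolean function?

No

E1: ¬¬(¬(Z ∧ Z ∧ (Z ∨ ¬W) ∨ Z ∧ ¬Z) ∨ W)
    = ¬¬(¬(Z ∧ Z ∨ Z ∧ ¬Z) ∨ W)   [absorption]
    = ¬¬(¬Z ∨ W)   [distribution]
    = ¬Z ∨ W   [double negation]
E2: ¬Y ∧ ¬(¬X ∧ X ∨ Z) ∧ X ∨ ¬(¬(¬Z ∧ X) ∨ ¬Y) ∨ ¬W
    = ¬Y ∧ ¬(¬X ∧ X ∨ Z) ∧ X ∨ ¬Z ∧ X ∧ Y ∨ ¬W   [De Morgan]
    = ¬Y ∧ ¬Z ∧ X ∨ ¬Z ∧ X ∧ Y ∨ ¬W   [complement / identity]
    = ¬Z ∧ X ∨ ¬W   [distribution]
These differ: at W=0, X=0, Y=1, Z=1, E1 = 0 but E2 = 1.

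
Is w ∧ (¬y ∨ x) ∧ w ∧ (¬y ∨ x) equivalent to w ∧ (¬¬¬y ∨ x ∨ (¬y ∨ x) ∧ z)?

E1: w ∧ (¬y ∨ x) ∧ w ∧ (¬y ∨ x)
    = w ∧ (¬y ∨ x)
E2: w ∧ (¬¬¬y ∨ x ∨ (¬y ∨ x) ∧ z)
    = w ∧ (¬y ∨ x ∨ (¬y ∨ x) ∧ z)
    = w ∧ (¬y ∨ x)
Both reduce to w ∧ (¬y ∨ x), so they are equivalent.

Yes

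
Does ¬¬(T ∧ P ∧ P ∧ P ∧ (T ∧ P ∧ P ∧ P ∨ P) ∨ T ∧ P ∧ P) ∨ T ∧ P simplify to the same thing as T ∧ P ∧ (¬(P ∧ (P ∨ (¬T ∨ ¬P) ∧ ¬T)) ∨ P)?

E1: ¬¬(T ∧ P ∧ P ∧ P ∧ (T ∧ P ∧ P ∧ P ∨ P) ∨ T ∧ P ∧ P) ∨ T ∧ P
    = ¬¬(T ∧ P ∧ P ∧ P ∨ T ∧ P ∧ P) ∨ T ∧ P   (absorption)
    = ¬¬(T ∧ P ∧ P) ∨ T ∧ P   (absorption)
    = T ∧ P ∧ P ∨ T ∧ P   (double negation)
    = T ∧ P   (absorption)
E2: T ∧ P ∧ (¬(P ∧ (P ∨ (¬T ∨ ¬P) ∧ ¬T)) ∨ P)
    = T ∧ P ∧ (¬(P ∧ (P ∨ ¬T)) ∨ P)   (absorption)
    = T ∧ P ∧ (¬P ∨ P)   (absorption)
    = T ∧ P   (complement / identity)
Both reduce to T ∧ P, so they are equivalent.

Yes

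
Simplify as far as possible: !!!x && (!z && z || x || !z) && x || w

w

!!!x && (!z && z || x || !z) && x || w
= !!!x && (x || !z) && x || w   — complement / identity
= !x && (x || !z) && x || w   — double negation
= !x && x || w   — absorption
= w   — complement / identity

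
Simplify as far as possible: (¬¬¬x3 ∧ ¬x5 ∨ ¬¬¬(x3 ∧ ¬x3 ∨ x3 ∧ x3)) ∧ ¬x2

¬x3 ∧ ¬x2

(¬¬¬x3 ∧ ¬x5 ∨ ¬¬¬(x3 ∧ ¬x3 ∨ x3 ∧ x3)) ∧ ¬x2
= (¬¬¬x3 ∧ ¬x5 ∨ ¬¬¬x3) ∧ ¬x2   [distribution]
= ¬¬¬x3 ∧ ¬x2   [absorption]
= ¬x3 ∧ ¬x2   [double negation]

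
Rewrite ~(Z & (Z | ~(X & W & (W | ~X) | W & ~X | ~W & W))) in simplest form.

~Z

~(Z & (Z | ~(X & W & (W | ~X) | W & ~X | ~W & W)))
= ~(Z & (Z | ~(X & W | W & ~X | ~W & W)))   (absorption)
= ~(Z & (Z | ~(X & W | W & ~X)))   (complement / identity)
= ~(Z & (Z | ~W))   (distribution)
= ~Z   (absorption)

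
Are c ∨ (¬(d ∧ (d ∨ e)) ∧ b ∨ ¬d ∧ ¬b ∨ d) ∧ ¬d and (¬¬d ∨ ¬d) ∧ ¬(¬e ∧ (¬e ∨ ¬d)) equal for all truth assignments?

No

E1: c ∨ (¬(d ∧ (d ∨ e)) ∧ b ∨ ¬d ∧ ¬b ∨ d) ∧ ¬d
    = c ∨ (¬d ∧ b ∨ ¬d ∧ ¬b ∨ d) ∧ ¬d   (absorption)
    = c ∨ (¬d ∨ d) ∧ ¬d   (distribution)
    = c ∨ ¬d   (complement / identity)
E2: (¬¬d ∨ ¬d) ∧ ¬(¬e ∧ (¬e ∨ ¬d))
    = (¬¬d ∨ ¬d) ∧ ¬¬e   (absorption)
    = (d ∨ ¬d) ∧ ¬¬e   (double negation)
    = ¬¬e   (complement / identity)
    = e   (double negation)
These differ: at b=0, c=1, d=1, e=0, E1 = 1 but E2 = 0.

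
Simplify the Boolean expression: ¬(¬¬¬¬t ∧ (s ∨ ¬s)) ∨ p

¬t ∨ p

¬(¬¬¬¬t ∧ (s ∨ ¬s)) ∨ p
= ¬(¬¬t ∧ (s ∨ ¬s)) ∨ p   [double negation]
= ¬¬¬t ∨ p   [complement / identity]
= ¬t ∨ p   [double negation]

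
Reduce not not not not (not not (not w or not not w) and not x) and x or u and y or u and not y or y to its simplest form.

not not not not (not not (not w or not not w) and not x) and x or u and y or u and not y or y
= not not not (not (not w or not not w) or x) and x or u and y or u and not y or y   [De Morgan]
= not not not (w and not w or x) and x or u and y or u and not y or y   [De Morgan]
= not not not (w and not w or x) and x or u or y   [distribution]
= not not not x and x or u or y   [complement / identity]
= not x and x or u or y   [double negation]
= u or y   [complement / identity]

u or y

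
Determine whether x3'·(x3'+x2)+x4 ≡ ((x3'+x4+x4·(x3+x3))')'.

E1: x3'·(x3'+x2)+x4
    = x3'+x4
E2: ((x3'+x4+x4·(x3+x3))')'
    = x3'+x4+x4·(x3+x3)
    = x3'+x4+x4·x3
    = x3'+x4
Both reduce to x3'+x4, so they are equivalent.

Yes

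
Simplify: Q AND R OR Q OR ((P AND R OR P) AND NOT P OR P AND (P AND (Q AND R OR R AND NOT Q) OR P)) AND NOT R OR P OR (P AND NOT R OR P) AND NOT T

Q OR P

Q AND R OR Q OR ((P AND R OR P) AND NOT P OR P AND (P AND (Q AND R OR R AND NOT Q) OR P)) AND NOT R OR P OR (P AND NOT R OR P) AND NOT T
= Q AND R OR Q OR ((P AND R OR P) AND NOT P OR P AND (P AND R OR P)) AND NOT R OR P OR (P AND NOT R OR P) AND NOT T   (distribution)
= Q OR ((P AND R OR P) AND NOT P OR P AND (P AND R OR P)) AND NOT R OR P OR (P AND NOT R OR P) AND NOT T   (absorption)
= Q OR (P AND R OR P) AND NOT R OR P OR (P AND NOT R OR P) AND NOT T   (distribution)
= Q OR P AND NOT R OR P OR (P AND NOT R OR P) AND NOT T   (absorption)
= Q OR P AND NOT R OR P   (absorption)
= Q OR P   (absorption)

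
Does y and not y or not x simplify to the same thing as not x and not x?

Yes

E1: y and not y or not x
    = not x   [complement / identity]
E2: not x and not x
    = not x   [idempotence]
Both reduce to not x, so they are equivalent.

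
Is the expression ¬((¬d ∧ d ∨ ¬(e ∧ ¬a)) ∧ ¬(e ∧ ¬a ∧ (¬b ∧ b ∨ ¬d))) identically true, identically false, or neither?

¬((¬d ∧ d ∨ ¬(e ∧ ¬a)) ∧ ¬(e ∧ ¬a ∧ (¬b ∧ b ∨ ¬d)))
= ¬(¬(e ∧ ¬a) ∧ ¬(e ∧ ¬a ∧ (¬b ∧ b ∨ ¬d)))   (complement / identity)
= ¬(¬(e ∧ ¬a) ∧ ¬(e ∧ ¬a ∧ ¬d))   (complement / identity)
= e ∧ ¬a ∨ e ∧ ¬a ∧ ¬d   (De Morgan)
= e ∧ ¬a   (absorption)
This depends on a, e, so it is not a constant.

neither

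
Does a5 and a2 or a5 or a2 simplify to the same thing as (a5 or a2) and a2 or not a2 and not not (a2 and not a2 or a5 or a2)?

E1: a5 and a2 or a5 or a2
    = a5 or a2   — absorption
E2: (a5 or a2) and a2 or not a2 and not not (a2 and not a2 or a5 or a2)
    = (a5 or a2) and a2 or not a2 and not not (a5 or a2)   — complement / identity
    = (a5 or a2) and a2 or not a2 and (a5 or a2)   — double negation
    = a5 or a2   — distribution
Both reduce to a5 or a2, so they are equivalent.

Yes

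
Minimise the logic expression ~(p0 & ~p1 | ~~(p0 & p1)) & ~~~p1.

~(p0 & ~p1 | ~~(p0 & p1)) & ~~~p1
= ~(p0 & ~p1 | p0 & p1) & ~~~p1   — double negation
= ~p0 & ~~~p1   — distribution
= ~p0 & ~p1   — double negation

~p0 & ~p1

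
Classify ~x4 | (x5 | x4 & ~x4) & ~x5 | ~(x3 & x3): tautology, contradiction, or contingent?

~x4 | (x5 | x4 & ~x4) & ~x5 | ~(x3 & x3)
= ~x4 | x5 & ~x5 | ~(x3 & x3)   [complement / identity]
= ~x4 | x5 & ~x5 | ~x3   [idempotence]
= ~x4 | ~x3   [complement / identity]
This depends on x3, x4, so it is not a constant.

contingent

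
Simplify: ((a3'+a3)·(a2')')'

((a3'+a3)·(a2')')'
= ((a2')')'   — complement / identity
= a2'   — double negation

a2'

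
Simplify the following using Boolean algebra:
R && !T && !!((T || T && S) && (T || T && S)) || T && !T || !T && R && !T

R && !T && !!((T || T && S) && (T || T && S)) || T && !T || !T && R && !T
= R && !T && !!(T || T && S) || T && !T || !T && R && !T   [idempotence]
= R && !T && (T || T && S) || T && !T || !T && R && !T   [double negation]
= R && !T && (T || T && S) || !T && R && !T   [complement / identity]
= R && !T && T || !T && R && !T   [absorption]
= R && !T   [distribution]

R && !T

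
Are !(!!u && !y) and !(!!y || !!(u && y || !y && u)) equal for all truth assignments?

E1: !(!!u && !y)
    = !u || y
E2: !(!!y || !!(u && y || !y && u))
    = !(!!y || !!u)
    = !y && !u
These differ: at u=0, y=1, E1 = 1 but E2 = 0.

No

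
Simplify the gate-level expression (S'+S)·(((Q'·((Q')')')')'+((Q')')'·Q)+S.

(S'+S)·(((Q'·((Q')')')')'+((Q')')'·Q)+S
= ((Q'·((Q')')')')'+((Q')')'·Q+S   — complement / identity
= Q'·((Q')')'+((Q')')'·Q+S   — double negation
= ((Q')')'+S   — distribution
= Q'+S   — double negation

Q'+S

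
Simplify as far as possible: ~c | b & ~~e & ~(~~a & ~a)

~c | b & e

~c | b & ~~e & ~(~~a & ~a)
= ~c | b & e & ~(~~a & ~a)   [double negation]
= ~c | b & e & (~a | a)   [De Morgan]
= ~c | b & e   [complement / identity]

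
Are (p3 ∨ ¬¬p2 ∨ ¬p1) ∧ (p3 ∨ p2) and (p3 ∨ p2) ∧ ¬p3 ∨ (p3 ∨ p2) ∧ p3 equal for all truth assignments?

Yes

E1: (p3 ∨ ¬¬p2 ∨ ¬p1) ∧ (p3 ∨ p2)
    = (p3 ∨ p2 ∨ ¬p1) ∧ (p3 ∨ p2)   (double negation)
    = p3 ∨ p2   (absorption)
E2: (p3 ∨ p2) ∧ ¬p3 ∨ (p3 ∨ p2) ∧ p3
    = p3 ∨ p2   (distribution)
Both reduce to p3 ∨ p2, so they are equivalent.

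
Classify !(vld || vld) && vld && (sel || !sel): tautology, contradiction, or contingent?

!(vld || vld) && vld && (sel || !sel)
= !vld && vld && (sel || !sel)   (idempotence)
= !vld && vld   (complement / identity)
= false   (complement)

contradiction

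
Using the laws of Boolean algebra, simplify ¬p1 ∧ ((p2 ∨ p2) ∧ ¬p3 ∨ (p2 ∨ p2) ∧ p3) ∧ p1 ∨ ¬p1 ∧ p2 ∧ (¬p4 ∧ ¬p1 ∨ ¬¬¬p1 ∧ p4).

¬p1 ∧ ((p2 ∨ p2) ∧ ¬p3 ∨ (p2 ∨ p2) ∧ p3) ∧ p1 ∨ ¬p1 ∧ p2 ∧ (¬p4 ∧ ¬p1 ∨ ¬¬¬p1 ∧ p4)
= ¬p1 ∧ ((p2 ∨ p2) ∧ ¬p3 ∨ (p2 ∨ p2) ∧ p3) ∧ p1 ∨ ¬p1 ∧ p2 ∧ (¬p4 ∧ ¬p1 ∨ ¬p1 ∧ p4)   (double negation)
= ¬p1 ∧ (p2 ∨ p2) ∧ p1 ∨ ¬p1 ∧ p2 ∧ (¬p4 ∧ ¬p1 ∨ ¬p1 ∧ p4)   (distribution)
= ¬p1 ∧ (p2 ∨ p2) ∧ p1 ∨ ¬p1 ∧ p2 ∧ ¬p1   (distribution)
= ¬p1 ∧ p2 ∧ p1 ∨ ¬p1 ∧ p2 ∧ ¬p1   (idempotence)
= ¬p1 ∧ p2   (distribution)

¬p1 ∧ p2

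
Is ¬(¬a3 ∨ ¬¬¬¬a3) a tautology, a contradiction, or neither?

¬(¬a3 ∨ ¬¬¬¬a3)
= a3 ∧ ¬¬¬a3   — De Morgan
= a3 ∧ ¬a3   — double negation
= False   — complement

contradiction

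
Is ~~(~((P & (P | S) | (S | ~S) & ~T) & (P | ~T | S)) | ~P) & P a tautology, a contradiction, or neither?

~~(~((P & (P | S) | (S | ~S) & ~T) & (P | ~T | S)) | ~P) & P
= ~~(~((P & (P | S) | ~T) & (P | ~T | S)) | ~P) & P   — complement / identity
= ~~(~((P | ~T) & (P | ~T | S)) | ~P) & P   — absorption
= ~~(~(P | ~T) | ~P) & P   — absorption
= ~((P | ~T) & P) & P   — De Morgan
= ~P & P   — absorption
= 0   — complement

contradiction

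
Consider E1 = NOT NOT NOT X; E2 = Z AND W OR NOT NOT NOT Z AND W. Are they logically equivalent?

No

E1: NOT NOT NOT X
    = NOT X   [double negation]
E2: Z AND W OR NOT NOT NOT Z AND W
    = Z AND W OR NOT Z AND W   [double negation]
    = W   [distribution]
These differ: at W=0, X=0, Z=0, E1 = 1 but E2 = 0.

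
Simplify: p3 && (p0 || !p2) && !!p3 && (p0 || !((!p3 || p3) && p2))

p3 && (p0 || !p2)

p3 && (p0 || !p2) && !!p3 && (p0 || !((!p3 || p3) && p2))
= p3 && (p0 || !p2) && p3 && (p0 || !((!p3 || p3) && p2))
= p3 && (p0 || !p2) && p3 && (p0 || !p2)
= p3 && (p0 || !p2)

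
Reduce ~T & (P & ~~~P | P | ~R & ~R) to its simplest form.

~T & (P | ~R)

~T & (P & ~~~P | P | ~R & ~R)
= ~T & (P & ~~~P | P | ~R)   (idempotence)
= ~T & (P & ~P | P | ~R)   (double negation)
= ~T & (P | ~R)   (complement / identity)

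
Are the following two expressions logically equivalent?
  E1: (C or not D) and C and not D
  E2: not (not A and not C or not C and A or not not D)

Yes

E1: (C or not D) and C and not D
    = C and not D
E2: not (not A and not C or not C and A or not not D)
    = not (not C or not not D)
    = C and not D
Both reduce to C and not D, so they are equivalent.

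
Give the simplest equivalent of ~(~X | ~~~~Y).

X & ~Y

~(~X | ~~~~Y)
= ~(~X | ~~Y)
= X & ~Y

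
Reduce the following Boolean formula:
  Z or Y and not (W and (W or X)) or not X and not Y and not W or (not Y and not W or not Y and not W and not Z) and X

Z or not W

Z or Y and not (W and (W or X)) or not X and not Y and not W or (not Y and not W or not Y and not W and not Z) and X
= Z or Y and not (W and (W or X)) or not X and not Y and not W or not Y and not W and X   (absorption)
= Z or Y and not (W and (W or X)) or not Y and not W   (distribution)
= Z or Y and not W or not Y and not W   (absorption)
= Z or not W   (distribution)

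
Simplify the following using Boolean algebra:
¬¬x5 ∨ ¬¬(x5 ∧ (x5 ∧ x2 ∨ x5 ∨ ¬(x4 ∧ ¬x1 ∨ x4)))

x5

¬¬x5 ∨ ¬¬(x5 ∧ (x5 ∧ x2 ∨ x5 ∨ ¬(x4 ∧ ¬x1 ∨ x4)))
= ¬¬x5 ∨ ¬¬(x5 ∧ (x5 ∧ x2 ∨ x5 ∨ ¬x4))   — absorption
= ¬¬x5 ∨ ¬¬(x5 ∧ (x5 ∨ ¬x4))   — absorption
= ¬¬x5 ∨ ¬¬x5   — absorption
= ¬¬x5   — idempotence
= x5   — double negation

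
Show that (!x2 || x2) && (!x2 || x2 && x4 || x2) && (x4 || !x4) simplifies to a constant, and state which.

true

(!x2 || x2) && (!x2 || x2 && x4 || x2) && (x4 || !x4)
= (!x2 || x2) && (!x2 || x2) && (x4 || !x4)   [absorption]
= (!x2 || x2) && (x4 || !x4)   [complement / identity]
= x4 || !x4   [complement / identity]
= true   [complement]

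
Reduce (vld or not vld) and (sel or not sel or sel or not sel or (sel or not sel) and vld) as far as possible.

(vld or not vld) and (sel or not sel or sel or not sel or (sel or not sel) and vld)
= (vld or not vld) and (sel or not sel or (sel or not sel) and vld)   (idempotence)
= (vld or not vld) and (sel or not sel)   (absorption)
= sel or not sel   (complement / identity)
= True   (complement)

True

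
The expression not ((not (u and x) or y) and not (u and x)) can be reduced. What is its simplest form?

u and x

not ((not (u and x) or y) and not (u and x))
= not not (u and x)
= u and x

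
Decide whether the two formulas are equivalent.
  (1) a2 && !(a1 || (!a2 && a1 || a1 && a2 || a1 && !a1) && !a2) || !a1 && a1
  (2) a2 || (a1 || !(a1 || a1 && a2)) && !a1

No

E1: a2 && !(a1 || (!a2 && a1 || a1 && a2 || a1 && !a1) && !a2) || !a1 && a1
    = a2 && !(a1 || (!a2 && a1 || a1 && a2) && !a2) || !a1 && a1   — complement / identity
    = a2 && !(a1 || (!a2 && a1 || a1 && a2) && !a2)   — complement / identity
    = a2 && !(a1 || a1 && !a2)   — distribution
    = a2 && !a1   — absorption
E2: a2 || (a1 || !(a1 || a1 && a2)) && !a1
    = a2 || (a1 || !a1) && !a1   — absorption
    = a2 || !a1   — complement / identity
These differ: at a1=0, a2=0, E1 = 0 but E2 = 1.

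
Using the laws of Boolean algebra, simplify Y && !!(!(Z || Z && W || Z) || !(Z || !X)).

Y && !Z

Y && !!(!(Z || Z && W || Z) || !(Z || !X))
= Y && !((Z || Z && W || Z) && (Z || !X))   [De Morgan]
= Y && !((Z || Z) && (Z || !X))   [absorption]
= Y && !(Z || Z && !X)   [distribution]
= Y && !Z   [absorption]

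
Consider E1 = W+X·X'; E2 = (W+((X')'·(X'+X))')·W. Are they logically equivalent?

E1: W+X·X'
    = W
E2: (W+((X')'·(X'+X))')·W
    = (W+((X')')')·W
    = (W+X')·W
    = W
Both reduce to W, so they are equivalent.

Yes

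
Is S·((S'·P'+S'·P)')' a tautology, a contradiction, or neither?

S·((S'·P'+S'·P)')'
= S·(S'·P'+S'·P)
= S·S'
= 0

contradiction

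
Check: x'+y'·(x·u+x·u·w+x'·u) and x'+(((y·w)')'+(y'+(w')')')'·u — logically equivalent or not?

E1: x'+y'·(x·u+x·u·w+x'·u)
    = x'+y'·(x·u+x'·u)   (absorption)
    = x'+y'·u   (distribution)
E2: x'+(((y·w)')'+(y'+(w')')')'·u
    = x'+(y·w+(y'+(w')')')'·u   (double negation)
    = x'+(y·w+y·w')'·u   (De Morgan)
    = x'+y'·u   (distribution)
Both reduce to x'+y'·u, so they are equivalent.

Yes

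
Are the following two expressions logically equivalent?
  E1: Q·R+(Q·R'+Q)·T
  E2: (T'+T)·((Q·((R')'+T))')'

E1: Q·R+(Q·R'+Q)·T
    = Q·R+Q·T   [absorption]
    = Q·(R+T)   [distribution]
E2: (T'+T)·((Q·((R')'+T))')'
    = ((Q·((R')'+T))')'   [complement / identity]
    = ((Q·(R+T))')'   [double negation]
    = Q·(R+T)   [double negation]
Both reduce to Q·(R+T), so they are equivalent.

Yes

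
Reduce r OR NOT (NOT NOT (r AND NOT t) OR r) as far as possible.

r OR NOT (NOT NOT (r AND NOT t) OR r)
= r OR NOT (r AND NOT t OR r)   [double negation]
= r OR NOT r   [absorption]
= TRUE   [complement]

TRUE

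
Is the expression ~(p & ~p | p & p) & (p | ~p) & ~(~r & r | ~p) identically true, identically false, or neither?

~(p & ~p | p & p) & (p | ~p) & ~(~r & r | ~p)
= ~(p & ~p | p & p) & ~(~r & r | ~p)
= ~p & ~(~r & r | ~p)
= ~p & ~~p
= ~p & p
= 0

identically false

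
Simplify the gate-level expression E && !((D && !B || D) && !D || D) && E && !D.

E && !((D && !B || D) && !D || D) && E && !D
= E && !(D && !D || D) && E && !D   [absorption]
= E && !D && E && !D   [complement / identity]
= E && !D   [idempotence]

E && !D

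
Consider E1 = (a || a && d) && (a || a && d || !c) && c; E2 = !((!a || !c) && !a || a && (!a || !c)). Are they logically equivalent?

Yes

E1: (a || a && d) && (a || a && d || !c) && c
    = (a || a && d) && c   (absorption)
    = a && c   (absorption)
E2: !((!a || !c) && !a || a && (!a || !c))
    = !(!a || !c)   (distribution)
    = a && c   (De Morgan)
Both reduce to a && c, so they are equivalent.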